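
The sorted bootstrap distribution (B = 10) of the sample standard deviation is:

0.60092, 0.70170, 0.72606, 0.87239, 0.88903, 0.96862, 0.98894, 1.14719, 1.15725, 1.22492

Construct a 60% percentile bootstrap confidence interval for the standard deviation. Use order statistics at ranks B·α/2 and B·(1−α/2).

(0.70170, 1.14719)

α = 0.40; lower rank = 10 × 0.200 = 2; upper rank = 10 × 0.800 = 8.
The 2nd smallest replicate is 0.70170; the 8th is 1.14719.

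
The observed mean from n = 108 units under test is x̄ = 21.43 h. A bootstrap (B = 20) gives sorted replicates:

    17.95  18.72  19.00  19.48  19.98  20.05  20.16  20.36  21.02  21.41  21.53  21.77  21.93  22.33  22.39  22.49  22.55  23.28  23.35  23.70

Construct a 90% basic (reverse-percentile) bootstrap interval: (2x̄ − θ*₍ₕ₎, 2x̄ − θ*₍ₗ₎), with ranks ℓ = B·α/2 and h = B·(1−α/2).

Percentile endpoints at ranks 1 and 19: θ*₍1₎ = 17.95, θ*₍19₎ = 23.35.
Basic interval reflects these around x̄:
  lower = 2 × 21.43 − 23.35 = 19.51
  upper = 2 × 21.43 − 17.95 = 24.91

(19.51, 24.91)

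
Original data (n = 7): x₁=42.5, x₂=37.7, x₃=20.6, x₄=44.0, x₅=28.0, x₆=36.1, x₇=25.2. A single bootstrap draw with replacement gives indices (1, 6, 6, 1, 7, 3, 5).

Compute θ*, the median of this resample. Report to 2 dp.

θ* = 36.10

Resample values: 42.5, 36.1, 36.1, 42.5, 25.2, 20.6, 28.0.
Sorted: 20.6, 25.2, 28.0, 36.1, 36.1, 42.5, 42.5
Median = middle value = 36.10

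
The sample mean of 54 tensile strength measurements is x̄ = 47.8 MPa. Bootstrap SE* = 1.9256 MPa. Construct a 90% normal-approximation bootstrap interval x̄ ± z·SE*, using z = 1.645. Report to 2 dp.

(44.63, 50.97)

Margin = 1.645 × 1.9256 = 3.168
Interval: 47.8 ± 3.168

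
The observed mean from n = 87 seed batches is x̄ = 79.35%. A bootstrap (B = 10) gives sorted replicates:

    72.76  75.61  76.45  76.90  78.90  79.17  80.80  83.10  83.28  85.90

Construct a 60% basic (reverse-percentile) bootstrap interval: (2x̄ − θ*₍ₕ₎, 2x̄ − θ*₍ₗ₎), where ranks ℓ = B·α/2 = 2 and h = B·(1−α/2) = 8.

(75.60, 83.09)

Percentile endpoints at ranks 2 and 8: θ*₍2₎ = 75.61, θ*₍8₎ = 83.10.
Basic interval reflects these around x̄:
  lower = 2 × 79.35 − 83.10 = 75.60
  upper = 2 × 79.35 − 75.61 = 83.09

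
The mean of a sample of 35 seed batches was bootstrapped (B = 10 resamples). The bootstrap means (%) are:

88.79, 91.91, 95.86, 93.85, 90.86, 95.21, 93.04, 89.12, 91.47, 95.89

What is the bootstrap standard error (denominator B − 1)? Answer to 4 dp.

SE* = 2.6125

Bootstrap SE is the standard deviation of the 10 replicate means.
Mean of replicates: (88.79 + 91.91 + 95.86 + 93.85 + 90.86 + 95.21 + 93.04 + 89.12 + 91.47 + 95.89) / 10 = 926.00000 / 10 = 92.60000
Sum of squared deviations: (−3.81000)² + (−0.69000)² + (+3.26000)² + (+1.25000)² + (−1.74000)² + (+2.61000)² + (+0.44000)² + (−3.48000)² + (−1.13000)² + (+3.29000)² = 61.42700
Variance = 61.42700 / 9 = 6.82522
SE* = √6.82522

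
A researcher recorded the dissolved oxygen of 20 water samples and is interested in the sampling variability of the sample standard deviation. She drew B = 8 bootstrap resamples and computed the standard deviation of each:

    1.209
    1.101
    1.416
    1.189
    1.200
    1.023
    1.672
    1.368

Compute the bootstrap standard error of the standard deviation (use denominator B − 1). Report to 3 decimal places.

SE* = 0.206

Bootstrap SE is the standard deviation of the 8 replicate standard deviations.
Mean of replicates: (1.209 + 1.101 + 1.416 + 1.189 + 1.200 + 1.023 + 1.672 + 1.368) / 8 = 10.1780 / 8 = 1.2723
Sum of squared deviations: (−0.0633)² + (−0.1713)² + (+0.1437)² + (−0.0833)² + (−0.0723)² + (−0.2493)² + (+0.3997)² + (+0.0958)² = 0.2972
Variance = 0.2972 / 7 = 0.0425
SE* = √0.0425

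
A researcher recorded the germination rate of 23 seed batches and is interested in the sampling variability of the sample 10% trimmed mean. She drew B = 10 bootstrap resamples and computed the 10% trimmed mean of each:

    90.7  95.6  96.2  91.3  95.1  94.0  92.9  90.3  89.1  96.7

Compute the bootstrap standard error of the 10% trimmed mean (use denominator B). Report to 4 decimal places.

SE* = 2.5774

Bootstrap SE is the standard deviation of the 10 replicate 10% trimmed means.
Mean of replicates: (90.7 + 95.6 + 96.2 + 91.3 + 95.1 + 94.0 + 92.9 + 90.3 + 89.1 + 96.7) / 10 = 931.90000 / 10 = 93.19000
Sum of squared deviations: (−2.49000)² + (+2.41000)² + (+3.01000)² + (−1.89000)² + (+1.91000)² + (+0.81000)² + (−0.29000)² + (−2.89000)² + (−4.09000)² + (+3.51000)² = 66.42900
Variance = 66.42900 / 10 = 6.64290
SE* = √6.64290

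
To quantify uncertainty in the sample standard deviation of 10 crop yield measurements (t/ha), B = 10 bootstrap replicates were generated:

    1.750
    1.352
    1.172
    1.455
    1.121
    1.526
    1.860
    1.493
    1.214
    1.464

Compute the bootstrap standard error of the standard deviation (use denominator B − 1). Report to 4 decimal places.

Bootstrap SE is the standard deviation of the 10 replicate standard deviations.
Mean of replicates: (1.750 + 1.352 + 1.172 + 1.455 + 1.121 + 1.526 + 1.860 + 1.493 + 1.214 + 1.464) / 10 = 14.40700 / 10 = 1.44070
Sum of squared deviations: (+0.30930)² + (−0.08870)² + (−0.26870)² + (+0.01430)² + (−0.31970)² + (+0.08530)² + (+0.41930)² + (+0.05230)² + (−0.22670)² + (+0.02330)² = 0.51591
Variance = 0.51591 / 9 = 0.05732
SE* = √0.05732

SE* = 0.2394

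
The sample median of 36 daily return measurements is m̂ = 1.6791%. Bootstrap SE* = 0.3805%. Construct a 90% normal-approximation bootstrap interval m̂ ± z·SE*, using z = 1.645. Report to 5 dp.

(1.05318, 2.30502)

Margin = 1.645 × 0.3805 = 0.625923
Interval: 1.6791 ± 0.625923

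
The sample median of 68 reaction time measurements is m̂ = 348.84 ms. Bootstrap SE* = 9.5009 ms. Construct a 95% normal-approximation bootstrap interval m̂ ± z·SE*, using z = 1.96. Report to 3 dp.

(330.218, 367.462)

Margin = 1.96 × 9.5009 = 18.6218
Interval: 348.84 ± 18.6218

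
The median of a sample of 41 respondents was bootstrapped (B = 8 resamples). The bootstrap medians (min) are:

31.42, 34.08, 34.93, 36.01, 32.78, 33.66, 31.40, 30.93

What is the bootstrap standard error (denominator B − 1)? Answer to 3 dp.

SE* = 1.836

Bootstrap SE is the standard deviation of the 8 replicate medians.
Mean of replicates: (31.42 + 34.08 + 34.93 + 36.01 + 32.78 + 33.66 + 31.40 + 30.93) / 8 = 265.2100 / 8 = 33.1512
Sum of squared deviations: (−1.7312)² + (+0.9288)² + (+1.7788)² + (+2.8588)² + (−0.3712)² + (+0.5087)² + (−1.7512)² + (−2.2212)² = 23.5937
Variance = 23.5937 / 7 = 3.3705
SE* = √3.3705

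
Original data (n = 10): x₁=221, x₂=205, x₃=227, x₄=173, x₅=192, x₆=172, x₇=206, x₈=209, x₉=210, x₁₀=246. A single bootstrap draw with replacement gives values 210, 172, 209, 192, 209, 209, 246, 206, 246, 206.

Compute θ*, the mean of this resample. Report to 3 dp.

Mean = (210 + 172 + 209 + 192 + 209 + 209 + 246 + 206 + 246 + 206) / 10 = 2105.0 / 10 = 210.500

θ* = 210.500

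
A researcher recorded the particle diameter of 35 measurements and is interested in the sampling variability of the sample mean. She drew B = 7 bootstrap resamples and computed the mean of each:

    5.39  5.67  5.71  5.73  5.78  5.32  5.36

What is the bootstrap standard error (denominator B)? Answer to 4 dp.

SE* = 0.1845

Bootstrap SE is the standard deviation of the 7 replicate means.
Mean of replicates: (5.39 + 5.67 + 5.71 + 5.73 + 5.78 + 5.32 + 5.36) / 7 = 38.960000 / 7 = 5.565714
Sum of squared deviations: (−0.175714)² + (+0.104286)² + (+0.144286)² + (+0.164286)² + (+0.214286)² + (−0.245714)² + (−0.205714)² = 0.238171
Variance = 0.238171 / 7 = 0.034024
SE* = √0.034024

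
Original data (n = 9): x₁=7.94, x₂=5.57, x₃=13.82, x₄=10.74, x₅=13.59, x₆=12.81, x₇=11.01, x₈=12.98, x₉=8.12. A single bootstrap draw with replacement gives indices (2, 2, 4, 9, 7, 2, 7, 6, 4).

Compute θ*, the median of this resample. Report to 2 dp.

Resample values: 5.57, 5.57, 10.74, 8.12, 11.01, 5.57, 11.01, 12.81, 10.74.
Sorted: 5.57, 5.57, 5.57, 8.12, 10.74, 10.74, 11.01, 11.01, 12.81
Median = middle value = 10.74

θ* = 10.74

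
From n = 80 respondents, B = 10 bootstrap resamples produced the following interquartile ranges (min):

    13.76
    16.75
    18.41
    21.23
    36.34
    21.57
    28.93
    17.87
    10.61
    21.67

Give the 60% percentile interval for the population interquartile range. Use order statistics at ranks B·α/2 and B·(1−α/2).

Sorted replicates: 10.61, 13.76, 16.75, 17.87, 18.41, 21.23, 21.57, 21.67, 28.93, 36.34
α = 0.40; lower rank = 10 × 0.200 = 2; upper rank = 10 × 0.800 = 8.
The 2nd smallest replicate is 13.76; the 8th is 21.67.

(13.76, 21.67)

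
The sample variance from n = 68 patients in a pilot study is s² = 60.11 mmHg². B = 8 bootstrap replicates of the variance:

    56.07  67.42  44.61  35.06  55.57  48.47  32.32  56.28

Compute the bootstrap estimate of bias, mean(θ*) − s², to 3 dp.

mean(θ*) = (56.07 + 67.42 + 44.61 + 35.06 + 55.57 + 48.47 + 32.32 + 56.28) / 8 = 49.4750
bias = 49.4750 − 60.11

bias = −10.635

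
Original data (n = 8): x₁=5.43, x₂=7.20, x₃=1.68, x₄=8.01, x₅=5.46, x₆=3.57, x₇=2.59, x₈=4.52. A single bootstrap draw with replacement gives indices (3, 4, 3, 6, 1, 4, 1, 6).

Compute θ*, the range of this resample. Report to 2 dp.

Resample values: 1.68, 8.01, 1.68, 3.57, 5.43, 8.01, 5.43, 3.57.
Range = 8.01 − 1.68 = 6.33

θ* = 6.33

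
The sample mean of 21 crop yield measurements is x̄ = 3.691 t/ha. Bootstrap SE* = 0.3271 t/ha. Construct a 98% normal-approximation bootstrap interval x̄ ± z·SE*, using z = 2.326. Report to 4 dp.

Margin = 2.326 × 0.3271 = 0.76083
Interval: 3.691 ± 0.76083

(2.9302, 4.4518)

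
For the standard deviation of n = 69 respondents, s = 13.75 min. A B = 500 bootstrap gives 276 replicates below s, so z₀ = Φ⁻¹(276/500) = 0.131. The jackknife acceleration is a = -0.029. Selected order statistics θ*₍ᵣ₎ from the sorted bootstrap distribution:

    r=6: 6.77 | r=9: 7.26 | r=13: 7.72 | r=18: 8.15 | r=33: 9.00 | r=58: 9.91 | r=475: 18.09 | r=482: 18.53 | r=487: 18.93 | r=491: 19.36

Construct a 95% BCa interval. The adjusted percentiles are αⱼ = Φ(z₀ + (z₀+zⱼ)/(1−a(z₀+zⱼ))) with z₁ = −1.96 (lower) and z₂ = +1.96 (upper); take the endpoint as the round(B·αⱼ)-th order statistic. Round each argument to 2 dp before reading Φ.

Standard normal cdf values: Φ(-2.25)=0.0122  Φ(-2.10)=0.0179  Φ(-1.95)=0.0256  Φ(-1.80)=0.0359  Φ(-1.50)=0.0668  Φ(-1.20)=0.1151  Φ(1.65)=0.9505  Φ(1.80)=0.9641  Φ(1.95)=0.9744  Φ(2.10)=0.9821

(8.15, 19.36)

Lower: z₀ + z₁ = 0.131 + (-1.960) = -1.829; 1 − a(z₀+z₁) = 1 − (-0.029)(-1.829) = 0.9470; argument = 0.131 + (-1.829)/0.9470 = -1.8004 → -1.80.
α₁ = Φ(-1.80) = 0.0359; rank = round(500 × 0.0359) = 18; θ*₍18₎ = 8.15.
Upper: z₀ + z₂ = 2.091; 1 − a(z₀+z₂) = 1.0606; argument = 2.1025 → 2.10; α₂ = 0.9821; rank = 491; θ*₍491₎ = 19.36.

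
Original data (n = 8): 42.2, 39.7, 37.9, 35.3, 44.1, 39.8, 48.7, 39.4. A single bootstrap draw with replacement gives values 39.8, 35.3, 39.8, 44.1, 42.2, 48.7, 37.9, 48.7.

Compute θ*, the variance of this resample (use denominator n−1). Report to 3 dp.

θ* = 23.654

Mean = 42.0625; sum of squared deviations = 165.5788
s² = 165.5788 / 7 = 23.6541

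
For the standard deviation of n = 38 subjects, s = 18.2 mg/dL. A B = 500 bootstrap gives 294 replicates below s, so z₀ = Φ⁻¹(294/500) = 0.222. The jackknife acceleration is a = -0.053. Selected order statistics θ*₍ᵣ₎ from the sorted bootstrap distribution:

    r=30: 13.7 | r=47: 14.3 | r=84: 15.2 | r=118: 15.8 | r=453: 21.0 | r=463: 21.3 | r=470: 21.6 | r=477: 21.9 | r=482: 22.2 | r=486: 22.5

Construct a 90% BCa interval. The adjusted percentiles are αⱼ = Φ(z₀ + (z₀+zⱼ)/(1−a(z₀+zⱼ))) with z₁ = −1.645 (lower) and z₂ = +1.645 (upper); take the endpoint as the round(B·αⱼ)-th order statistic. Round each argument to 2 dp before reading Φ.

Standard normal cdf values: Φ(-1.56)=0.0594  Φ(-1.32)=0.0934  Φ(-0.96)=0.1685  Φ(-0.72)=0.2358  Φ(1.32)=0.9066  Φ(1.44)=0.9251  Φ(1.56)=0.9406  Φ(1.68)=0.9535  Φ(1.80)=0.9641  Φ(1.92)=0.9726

Lower: z₀ + z₁ = 0.222 + (-1.645) = -1.423; 1 − a(z₀+z₁) = 1 − (-0.053)(-1.423) = 0.9246; argument = 0.222 + (-1.423)/0.9246 = -1.3171 → -1.32.
α₁ = Φ(-1.32) = 0.0934; rank = round(500 × 0.0934) = 47; θ*₍47₎ = 14.3.
Upper: z₀ + z₂ = 1.867; 1 − a(z₀+z₂) = 1.0990; argument = 1.9209 → 1.92; α₂ = 0.9726; rank = 486; θ*₍486₎ = 22.5.

(14.3, 22.5)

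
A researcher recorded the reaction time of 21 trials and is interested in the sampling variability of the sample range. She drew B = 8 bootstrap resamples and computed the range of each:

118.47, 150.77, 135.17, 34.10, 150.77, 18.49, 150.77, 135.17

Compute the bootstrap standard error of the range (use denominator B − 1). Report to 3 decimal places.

SE* = 54.033

Bootstrap SE is the standard deviation of the 8 replicate ranges.
Mean of replicates: (118.47 + 150.77 + 135.17 + 34.10 + 150.77 + 18.49 + 150.77 + 135.17) / 8 = 893.7100 / 8 = 111.7138
Sum of squared deviations: (+6.7562)² + (+39.0563)² + (+23.4562)² + (−77.6138)² + (+39.0563)² + (−93.2238)² + (+39.0563)² + (+23.4562)² = 20436.7720
Variance = 20436.7720 / 7 = 2919.5389
SE* = √2919.5389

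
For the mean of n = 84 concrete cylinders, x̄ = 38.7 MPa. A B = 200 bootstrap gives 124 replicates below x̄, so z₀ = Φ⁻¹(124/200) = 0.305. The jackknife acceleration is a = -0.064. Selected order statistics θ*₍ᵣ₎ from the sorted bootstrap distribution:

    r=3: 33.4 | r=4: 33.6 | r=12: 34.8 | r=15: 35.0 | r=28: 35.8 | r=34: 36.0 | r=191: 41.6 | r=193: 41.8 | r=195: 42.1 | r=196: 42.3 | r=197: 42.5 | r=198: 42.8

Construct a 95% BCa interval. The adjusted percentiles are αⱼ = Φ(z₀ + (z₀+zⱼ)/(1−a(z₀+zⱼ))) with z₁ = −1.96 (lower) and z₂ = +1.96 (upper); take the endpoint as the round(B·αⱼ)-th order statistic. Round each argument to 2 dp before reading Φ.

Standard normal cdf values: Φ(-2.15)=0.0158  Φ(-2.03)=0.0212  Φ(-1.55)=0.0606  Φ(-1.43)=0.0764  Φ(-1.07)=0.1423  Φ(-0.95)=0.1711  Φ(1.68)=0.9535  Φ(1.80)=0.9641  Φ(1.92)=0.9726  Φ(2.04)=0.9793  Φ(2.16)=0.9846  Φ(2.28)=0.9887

Lower: z₀ + z₁ = 0.305 + (-1.960) = -1.655; 1 − a(z₀+z₁) = 1 − (-0.064)(-1.655) = 0.8941; argument = 0.305 + (-1.655)/0.8941 = -1.5461 → -1.55.
α₁ = Φ(-1.55) = 0.0606; rank = round(200 × 0.0606) = 12; θ*₍12₎ = 34.8.
Upper: z₀ + z₂ = 2.265; 1 − a(z₀+z₂) = 1.1450; argument = 2.2832 → 2.28; α₂ = 0.9887; rank = 198; θ*₍198₎ = 42.8.

(34.8, 42.8)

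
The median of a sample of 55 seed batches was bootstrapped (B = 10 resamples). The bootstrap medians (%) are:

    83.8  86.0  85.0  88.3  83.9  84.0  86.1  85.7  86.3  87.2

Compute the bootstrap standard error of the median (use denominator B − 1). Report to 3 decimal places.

Bootstrap SE is the standard deviation of the 10 replicate medians.
Mean of replicates: (83.8 + 86.0 + 85.0 + 88.3 + 83.9 + 84.0 + 86.1 + 85.7 + 86.3 + 87.2) / 10 = 856.3000 / 10 = 85.6300
Sum of squared deviations: (−1.8300)² + (+0.3700)² + (−0.6300)² + (+2.6700)² + (−1.7300)² + (−1.6300)² + (+0.4700)² + (+0.0700)² + (+0.6700)² + (+1.5700)² = 19.8010
Variance = 19.8010 / 9 = 2.2001
SE* = √2.2001

SE* = 1.483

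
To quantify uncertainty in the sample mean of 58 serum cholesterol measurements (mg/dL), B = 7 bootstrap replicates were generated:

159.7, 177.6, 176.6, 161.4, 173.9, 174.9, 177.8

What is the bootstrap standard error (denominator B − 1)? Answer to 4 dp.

Bootstrap SE is the standard deviation of the 7 replicate means.
Mean of replicates: (159.7 + 177.6 + 176.6 + 161.4 + 173.9 + 174.9 + 177.8) / 7 = 1201.90000 / 7 = 171.70000
Sum of squared deviations: (−12.00000)² + (+5.90000)² + (+4.90000)² + (−10.30000)² + (+2.20000)² + (+3.20000)² + (+6.10000)² = 361.20000
Variance = 361.20000 / 6 = 60.20000
SE* = √60.20000

SE* = 7.7589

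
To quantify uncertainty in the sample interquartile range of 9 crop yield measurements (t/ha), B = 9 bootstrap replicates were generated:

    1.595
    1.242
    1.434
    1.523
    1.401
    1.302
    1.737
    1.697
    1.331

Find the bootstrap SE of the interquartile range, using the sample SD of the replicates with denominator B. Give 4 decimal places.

SE* = 0.1656

Bootstrap SE is the standard deviation of the 9 replicate interquartile ranges.
Mean of replicates: (1.595 + 1.242 + 1.434 + 1.523 + 1.401 + 1.302 + 1.737 + 1.697 + 1.331) / 9 = 13.26200 / 9 = 1.47356
Sum of squared deviations: (+0.12144)² + (−0.23156)² + (−0.03956)² + (+0.04944)² + (−0.07256)² + (−0.17156)² + (+0.26344)² + (+0.22344)² + (−0.14256)² = 0.24672
Variance = 0.24672 / 9 = 0.02741
SE* = √0.02741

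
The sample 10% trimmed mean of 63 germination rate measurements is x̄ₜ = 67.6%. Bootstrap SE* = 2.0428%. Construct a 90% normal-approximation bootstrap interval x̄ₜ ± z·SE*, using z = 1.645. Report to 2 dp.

(64.24, 70.96)

Margin = 1.645 × 2.0428 = 3.360
Interval: 67.6 ± 3.360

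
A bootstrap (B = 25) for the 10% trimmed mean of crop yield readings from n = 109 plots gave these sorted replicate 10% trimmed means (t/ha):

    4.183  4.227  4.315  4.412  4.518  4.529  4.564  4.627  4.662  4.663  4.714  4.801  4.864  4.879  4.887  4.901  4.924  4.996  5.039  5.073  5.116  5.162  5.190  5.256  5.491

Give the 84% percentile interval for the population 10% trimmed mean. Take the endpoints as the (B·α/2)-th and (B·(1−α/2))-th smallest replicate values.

α = 0.16; lower rank = 25 × 0.080 = 2; upper rank = 25 × 0.920 = 23.
The 2nd smallest replicate is 4.227; the 23rd is 5.190.

(4.227, 5.190)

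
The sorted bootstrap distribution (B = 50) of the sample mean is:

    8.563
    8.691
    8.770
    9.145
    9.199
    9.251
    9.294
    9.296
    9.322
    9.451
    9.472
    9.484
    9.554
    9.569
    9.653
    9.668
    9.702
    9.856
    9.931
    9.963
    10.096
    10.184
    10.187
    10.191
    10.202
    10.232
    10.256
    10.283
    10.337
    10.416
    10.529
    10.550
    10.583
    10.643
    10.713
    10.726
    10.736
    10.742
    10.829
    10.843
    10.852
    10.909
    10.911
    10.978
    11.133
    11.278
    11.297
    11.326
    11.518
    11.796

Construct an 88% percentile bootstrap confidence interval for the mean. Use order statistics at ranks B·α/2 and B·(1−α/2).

(8.770, 11.297)

α = 0.12; lower rank = 50 × 0.060 = 3; upper rank = 50 × 0.940 = 47.
The 3rd smallest replicate is 8.770; the 47th is 11.297.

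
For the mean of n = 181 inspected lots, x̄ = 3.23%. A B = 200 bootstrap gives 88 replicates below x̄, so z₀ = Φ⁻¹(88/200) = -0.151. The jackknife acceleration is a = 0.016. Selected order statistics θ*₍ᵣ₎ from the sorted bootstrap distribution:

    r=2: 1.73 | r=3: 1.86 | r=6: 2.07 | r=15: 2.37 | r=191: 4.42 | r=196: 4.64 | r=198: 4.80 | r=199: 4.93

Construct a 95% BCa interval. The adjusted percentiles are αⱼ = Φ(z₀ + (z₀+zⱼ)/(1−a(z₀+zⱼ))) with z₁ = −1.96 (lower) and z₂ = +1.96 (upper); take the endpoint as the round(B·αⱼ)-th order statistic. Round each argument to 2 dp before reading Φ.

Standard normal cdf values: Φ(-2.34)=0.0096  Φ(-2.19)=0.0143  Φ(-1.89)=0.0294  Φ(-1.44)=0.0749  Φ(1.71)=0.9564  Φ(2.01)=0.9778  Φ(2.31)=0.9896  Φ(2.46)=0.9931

(1.86, 4.42)

Lower: z₀ + z₁ = -0.151 + (-1.960) = -2.111; 1 − a(z₀+z₁) = 1 − (0.016)(-2.111) = 1.0338; argument = -0.151 + (-2.111)/1.0338 = -2.1930 → -2.19.
α₁ = Φ(-2.19) = 0.0143; rank = round(200 × 0.0143) = 3; θ*₍3₎ = 1.86.
Upper: z₀ + z₂ = 1.809; 1 − a(z₀+z₂) = 0.9711; argument = 1.7119 → 1.71; α₂ = 0.9564; rank = 191; θ*₍191₎ = 4.42.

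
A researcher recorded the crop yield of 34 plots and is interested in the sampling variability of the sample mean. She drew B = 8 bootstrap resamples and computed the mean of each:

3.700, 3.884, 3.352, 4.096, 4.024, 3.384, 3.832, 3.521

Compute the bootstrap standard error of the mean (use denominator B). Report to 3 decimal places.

Bootstrap SE is the standard deviation of the 8 replicate means.
Mean of replicates: (3.700 + 3.884 + 3.352 + 4.096 + 4.024 + 3.384 + 3.832 + 3.521) / 8 = 29.7930 / 8 = 3.7241
Sum of squared deviations: (−0.0241)² + (+0.1599)² + (−0.3721)² + (+0.3719)² + (+0.2999)² + (−0.3401)² + (+0.1079)² + (−0.2031)² = 0.5614
Variance = 0.5614 / 8 = 0.0702
SE* = √0.0702

SE* = 0.265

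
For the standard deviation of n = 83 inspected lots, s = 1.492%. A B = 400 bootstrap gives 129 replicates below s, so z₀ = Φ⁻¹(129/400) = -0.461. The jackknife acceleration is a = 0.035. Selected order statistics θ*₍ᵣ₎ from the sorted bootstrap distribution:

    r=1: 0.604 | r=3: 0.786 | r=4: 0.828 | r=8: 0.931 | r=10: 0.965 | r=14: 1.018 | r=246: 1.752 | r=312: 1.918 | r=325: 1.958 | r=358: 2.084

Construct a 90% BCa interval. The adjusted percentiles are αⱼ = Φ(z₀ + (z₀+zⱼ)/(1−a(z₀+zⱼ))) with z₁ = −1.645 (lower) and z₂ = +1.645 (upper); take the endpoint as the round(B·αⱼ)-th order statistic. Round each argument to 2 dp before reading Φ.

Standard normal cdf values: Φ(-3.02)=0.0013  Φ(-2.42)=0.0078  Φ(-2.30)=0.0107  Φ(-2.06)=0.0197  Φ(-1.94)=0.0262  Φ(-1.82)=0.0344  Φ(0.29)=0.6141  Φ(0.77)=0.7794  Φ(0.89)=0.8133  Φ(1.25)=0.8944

(0.786, 1.918)

Lower: z₀ + z₁ = -0.461 + (-1.645) = -2.106; 1 − a(z₀+z₁) = 1 − (0.035)(-2.106) = 1.0737; argument = -0.461 + (-2.106)/1.0737 = -2.4224 → -2.42.
α₁ = Φ(-2.42) = 0.0078; rank = round(400 × 0.0078) = 3; θ*₍3₎ = 0.786.
Upper: z₀ + z₂ = 1.184; 1 − a(z₀+z₂) = 0.9586; argument = 0.7742 → 0.77; α₂ = 0.7794; rank = 312; θ*₍312₎ = 1.918.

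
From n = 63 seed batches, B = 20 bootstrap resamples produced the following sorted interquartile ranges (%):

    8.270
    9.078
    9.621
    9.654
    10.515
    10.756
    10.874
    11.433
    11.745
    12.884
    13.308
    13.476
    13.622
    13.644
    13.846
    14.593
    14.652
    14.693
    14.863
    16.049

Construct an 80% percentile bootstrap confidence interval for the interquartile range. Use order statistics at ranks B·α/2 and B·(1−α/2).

(9.078, 14.693)

α = 0.20; lower rank = 20 × 0.100 = 2; upper rank = 20 × 0.900 = 18.
The 2nd smallest replicate is 9.078; the 18th is 14.693.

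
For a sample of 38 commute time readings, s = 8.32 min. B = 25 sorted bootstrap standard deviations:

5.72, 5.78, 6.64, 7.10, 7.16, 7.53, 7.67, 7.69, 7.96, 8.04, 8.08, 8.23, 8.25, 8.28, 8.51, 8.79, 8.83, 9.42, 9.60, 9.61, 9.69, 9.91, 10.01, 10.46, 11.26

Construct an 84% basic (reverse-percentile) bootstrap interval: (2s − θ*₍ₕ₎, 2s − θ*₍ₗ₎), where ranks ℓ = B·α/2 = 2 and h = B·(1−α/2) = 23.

(6.63, 10.86)

Percentile endpoints at ranks 2 and 23: θ*₍2₎ = 5.78, θ*₍23₎ = 10.01.
Basic interval reflects these around s:
  lower = 2 × 8.32 − 10.01 = 6.63
  upper = 2 × 8.32 − 5.78 = 10.86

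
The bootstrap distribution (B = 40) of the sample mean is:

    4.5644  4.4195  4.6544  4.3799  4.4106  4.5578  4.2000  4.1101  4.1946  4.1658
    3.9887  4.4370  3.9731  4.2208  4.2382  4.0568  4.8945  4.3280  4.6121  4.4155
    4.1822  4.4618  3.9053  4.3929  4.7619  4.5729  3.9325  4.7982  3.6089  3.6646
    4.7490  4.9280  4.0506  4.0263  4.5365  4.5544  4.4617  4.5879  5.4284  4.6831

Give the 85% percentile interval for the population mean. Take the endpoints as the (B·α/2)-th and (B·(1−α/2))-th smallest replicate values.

(3.9053, 4.7982)

Sorted replicates: 3.6089, 3.6646, 3.9053, 3.9325, 3.9731, 3.9887, 4.0263, 4.0506, 4.0568, 4.1101, 4.1658, 4.1822, 4.1946, 4.2000, 4.2208, 4.2382, 4.3280, 4.3799, 4.3929, 4.4106, 4.4155, 4.4195, 4.4370, 4.4617, 4.4618, 4.5365, 4.5544, 4.5578, 4.5644, 4.5729, 4.5879, 4.6121, 4.6544, 4.6831, 4.7490, 4.7619, 4.7982, 4.8945, 4.9280, 5.4284
α = 0.15; lower rank = 40 × 0.075 = 3; upper rank = 40 × 0.925 = 37.
The 3rd smallest replicate is 3.9053; the 37th is 4.7982.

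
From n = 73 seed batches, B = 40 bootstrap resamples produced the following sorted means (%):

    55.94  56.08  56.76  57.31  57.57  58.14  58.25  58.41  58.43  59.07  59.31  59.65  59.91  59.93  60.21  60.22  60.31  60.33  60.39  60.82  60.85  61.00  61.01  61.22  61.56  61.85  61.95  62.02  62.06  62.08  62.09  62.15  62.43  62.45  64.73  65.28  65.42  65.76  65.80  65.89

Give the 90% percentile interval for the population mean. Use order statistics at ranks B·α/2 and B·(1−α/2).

α = 0.10; lower rank = 40 × 0.050 = 2; upper rank = 40 × 0.950 = 38.
The 2nd smallest replicate is 56.08; the 38th is 65.76.

(56.08, 65.76)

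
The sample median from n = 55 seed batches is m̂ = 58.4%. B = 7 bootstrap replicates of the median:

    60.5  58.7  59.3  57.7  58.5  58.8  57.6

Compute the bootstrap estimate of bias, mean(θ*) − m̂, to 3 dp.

bias = +0.329

mean(θ*) = (60.5 + 58.7 + 59.3 + 57.7 + 58.5 + 58.8 + 57.6) / 7 = 58.7286
bias = 58.7286 − 58.4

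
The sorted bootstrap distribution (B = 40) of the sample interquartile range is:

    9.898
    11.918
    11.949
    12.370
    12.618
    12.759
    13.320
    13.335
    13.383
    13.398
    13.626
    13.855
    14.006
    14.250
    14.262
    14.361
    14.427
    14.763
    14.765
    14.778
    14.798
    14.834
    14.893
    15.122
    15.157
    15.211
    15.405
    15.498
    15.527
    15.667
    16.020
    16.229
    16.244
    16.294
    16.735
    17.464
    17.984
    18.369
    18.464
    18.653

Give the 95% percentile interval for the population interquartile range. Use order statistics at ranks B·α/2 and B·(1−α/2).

α = 0.05; lower rank = 40 × 0.025 = 1; upper rank = 40 × 0.975 = 39.
The 1st smallest replicate is 9.898; the 39th is 18.464.

(9.898, 18.464)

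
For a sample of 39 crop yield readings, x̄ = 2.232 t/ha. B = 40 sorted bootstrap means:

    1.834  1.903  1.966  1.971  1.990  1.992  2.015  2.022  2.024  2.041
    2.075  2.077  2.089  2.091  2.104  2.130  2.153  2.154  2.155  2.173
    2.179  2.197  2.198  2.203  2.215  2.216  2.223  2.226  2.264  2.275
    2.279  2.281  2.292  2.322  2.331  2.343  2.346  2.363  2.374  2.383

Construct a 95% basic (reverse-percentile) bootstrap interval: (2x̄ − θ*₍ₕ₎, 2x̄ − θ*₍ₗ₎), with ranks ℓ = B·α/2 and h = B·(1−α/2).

Percentile endpoints at ranks 1 and 39: θ*₍1₎ = 1.834, θ*₍39₎ = 2.374.
Basic interval reflects these around x̄:
  lower = 2 × 2.232 − 2.374 = 2.090
  upper = 2 × 2.232 − 1.834 = 2.630

(2.090, 2.630)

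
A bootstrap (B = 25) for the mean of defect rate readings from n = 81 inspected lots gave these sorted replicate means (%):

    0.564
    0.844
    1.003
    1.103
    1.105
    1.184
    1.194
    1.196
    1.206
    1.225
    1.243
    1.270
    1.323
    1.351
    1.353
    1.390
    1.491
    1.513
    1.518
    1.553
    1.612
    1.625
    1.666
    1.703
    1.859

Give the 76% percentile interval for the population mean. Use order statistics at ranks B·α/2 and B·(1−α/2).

(1.003, 1.625)

α = 0.24; lower rank = 25 × 0.120 = 3; upper rank = 25 × 0.880 = 22.
The 3rd smallest replicate is 1.003; the 22nd is 1.625.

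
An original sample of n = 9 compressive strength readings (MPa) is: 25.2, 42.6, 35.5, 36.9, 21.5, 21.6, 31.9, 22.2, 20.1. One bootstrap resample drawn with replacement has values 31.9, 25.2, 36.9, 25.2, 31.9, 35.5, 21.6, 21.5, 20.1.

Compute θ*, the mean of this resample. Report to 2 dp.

θ* = 27.76

Mean = (31.9 + 25.2 + 36.9 + 25.2 + 31.9 + 35.5 + 21.6 + 21.5 + 20.1) / 9 = 249.80 / 9 = 27.76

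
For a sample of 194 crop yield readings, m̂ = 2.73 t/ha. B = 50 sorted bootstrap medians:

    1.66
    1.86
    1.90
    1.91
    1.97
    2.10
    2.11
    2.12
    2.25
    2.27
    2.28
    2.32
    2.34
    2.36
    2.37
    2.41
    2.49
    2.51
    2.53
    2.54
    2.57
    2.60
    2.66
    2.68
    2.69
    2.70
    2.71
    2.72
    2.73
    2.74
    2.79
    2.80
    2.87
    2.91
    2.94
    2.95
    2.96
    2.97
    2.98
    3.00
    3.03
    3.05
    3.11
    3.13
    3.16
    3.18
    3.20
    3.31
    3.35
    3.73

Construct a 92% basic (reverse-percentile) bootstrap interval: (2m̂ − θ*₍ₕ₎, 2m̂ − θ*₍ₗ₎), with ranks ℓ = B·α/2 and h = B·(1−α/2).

(2.15, 3.60)

Percentile endpoints at ranks 2 and 48: θ*₍2₎ = 1.86, θ*₍48₎ = 3.31.
Basic interval reflects these around m̂:
  lower = 2 × 2.73 − 3.31 = 2.15
  upper = 2 × 2.73 − 1.86 = 3.60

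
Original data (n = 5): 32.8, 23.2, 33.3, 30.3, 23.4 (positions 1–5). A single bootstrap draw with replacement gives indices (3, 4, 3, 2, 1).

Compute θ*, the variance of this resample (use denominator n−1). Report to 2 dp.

Resample values: 33.3, 30.3, 33.3, 23.2, 32.8.
Mean = 30.5800; sum of squared deviations = 74.2680
s² = 74.2680 / 4 = 18.5670

θ* = 18.57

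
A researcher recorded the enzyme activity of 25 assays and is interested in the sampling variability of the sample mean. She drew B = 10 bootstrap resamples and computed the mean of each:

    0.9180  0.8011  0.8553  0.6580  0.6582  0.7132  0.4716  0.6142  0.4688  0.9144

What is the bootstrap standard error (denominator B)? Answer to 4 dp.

SE* = 0.1562

Bootstrap SE is the standard deviation of the 10 replicate means.
Mean of replicates: (0.9180 + 0.8011 + 0.8553 + 0.6580 + 0.6582 + 0.7132 + 0.4716 + 0.6142 + 0.4688 + 0.9144) / 10 = 7.07280 / 10 = 0.70728
Sum of squared deviations: (+0.21072)² + (+0.09382)² + (+0.14802)² + (−0.04928)² + (−0.04908)² + (+0.00592)² + (−0.23568)² + (−0.09308)² + (−0.23848)² + (+0.20712)² = 0.24397
Variance = 0.24397 / 10 = 0.02440
SE* = √0.02440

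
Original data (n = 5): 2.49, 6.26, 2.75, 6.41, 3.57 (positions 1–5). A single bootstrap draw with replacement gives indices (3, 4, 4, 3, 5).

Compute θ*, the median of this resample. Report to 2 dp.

Resample values: 2.75, 6.41, 6.41, 2.75, 3.57.
Sorted: 2.75, 2.75, 3.57, 6.41, 6.41
Median = middle value = 3.57

θ* = 3.57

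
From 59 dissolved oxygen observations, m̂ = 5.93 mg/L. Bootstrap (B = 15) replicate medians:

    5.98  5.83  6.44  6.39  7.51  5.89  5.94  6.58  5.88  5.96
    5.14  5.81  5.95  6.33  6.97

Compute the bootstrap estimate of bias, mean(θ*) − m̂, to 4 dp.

bias = +0.2433

mean(θ*) = (5.98 + 5.83 + 6.44 + 6.39 + 7.51 + 5.89 + 5.94 + 6.58 + 5.88 + 5.96 + 5.14 + 5.81 + 5.95 + 6.33 + 6.97) / 15 = 6.17333
bias = 6.17333 − 5.93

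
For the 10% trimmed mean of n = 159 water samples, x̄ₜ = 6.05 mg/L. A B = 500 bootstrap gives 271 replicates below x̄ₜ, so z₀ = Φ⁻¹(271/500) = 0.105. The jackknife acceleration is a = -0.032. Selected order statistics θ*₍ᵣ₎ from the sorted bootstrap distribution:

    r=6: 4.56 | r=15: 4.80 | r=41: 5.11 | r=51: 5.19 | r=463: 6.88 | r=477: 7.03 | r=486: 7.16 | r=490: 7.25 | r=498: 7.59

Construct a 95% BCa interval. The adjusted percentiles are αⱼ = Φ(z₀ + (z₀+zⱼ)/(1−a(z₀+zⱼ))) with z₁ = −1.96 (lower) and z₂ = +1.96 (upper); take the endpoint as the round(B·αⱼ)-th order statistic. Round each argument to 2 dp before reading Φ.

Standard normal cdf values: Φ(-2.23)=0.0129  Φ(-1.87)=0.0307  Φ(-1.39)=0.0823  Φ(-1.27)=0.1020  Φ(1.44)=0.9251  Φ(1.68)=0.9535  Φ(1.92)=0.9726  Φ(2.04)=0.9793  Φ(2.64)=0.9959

Lower: z₀ + z₁ = 0.105 + (-1.960) = -1.855; 1 − a(z₀+z₁) = 1 − (-0.032)(-1.855) = 0.9406; argument = 0.105 + (-1.855)/0.9406 = -1.8671 → -1.87.
α₁ = Φ(-1.87) = 0.0307; rank = round(500 × 0.0307) = 15; θ*₍15₎ = 4.80.
Upper: z₀ + z₂ = 2.065; 1 − a(z₀+z₂) = 1.0661; argument = 2.0420 → 2.04; α₂ = 0.9793; rank = 490; θ*₍490₎ = 7.25.

(4.80, 7.25)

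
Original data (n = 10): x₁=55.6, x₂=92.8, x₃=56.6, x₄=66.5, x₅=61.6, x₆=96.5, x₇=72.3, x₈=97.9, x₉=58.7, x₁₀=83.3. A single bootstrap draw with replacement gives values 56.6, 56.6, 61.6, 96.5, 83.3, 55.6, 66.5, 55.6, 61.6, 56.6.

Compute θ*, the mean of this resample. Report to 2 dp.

Mean = (56.6 + 56.6 + 61.6 + 96.5 + 83.3 + 55.6 + 66.5 + 55.6 + 61.6 + 56.6) / 10 = 650.50 / 10 = 65.05

θ* = 65.05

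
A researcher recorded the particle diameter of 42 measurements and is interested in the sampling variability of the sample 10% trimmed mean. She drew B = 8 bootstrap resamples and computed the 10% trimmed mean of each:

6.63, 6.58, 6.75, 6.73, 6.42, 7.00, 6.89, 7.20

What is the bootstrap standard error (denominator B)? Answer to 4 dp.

Bootstrap SE is the standard deviation of the 8 replicate 10% trimmed means.
Mean of replicates: (6.63 + 6.58 + 6.75 + 6.73 + 6.42 + 7.00 + 6.89 + 7.20) / 8 = 54.20000 / 8 = 6.77500
Sum of squared deviations: (−0.14500)² + (−0.19500)² + (−0.02500)² + (−0.04500)² + (−0.35500)² + (+0.22500)² + (+0.11500)² + (+0.42500)² = 0.43220
Variance = 0.43220 / 8 = 0.05403
SE* = √0.05403

SE* = 0.2324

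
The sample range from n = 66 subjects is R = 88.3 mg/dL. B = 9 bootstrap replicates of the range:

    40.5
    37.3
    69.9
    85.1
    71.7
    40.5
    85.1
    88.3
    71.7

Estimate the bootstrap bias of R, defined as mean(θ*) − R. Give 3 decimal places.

mean(θ*) = (40.5 + 37.3 + 69.9 + 85.1 + 71.7 + 40.5 + 85.1 + 88.3 + 71.7) / 9 = 65.5667
bias = 65.5667 − 88.3

bias = −22.733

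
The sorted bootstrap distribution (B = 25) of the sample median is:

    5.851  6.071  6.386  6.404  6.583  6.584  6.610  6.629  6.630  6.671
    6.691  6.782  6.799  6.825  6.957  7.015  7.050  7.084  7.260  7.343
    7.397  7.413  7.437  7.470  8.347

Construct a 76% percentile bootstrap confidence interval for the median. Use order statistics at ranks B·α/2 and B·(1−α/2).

(6.386, 7.413)

α = 0.24; lower rank = 25 × 0.120 = 3; upper rank = 25 × 0.880 = 22.
The 3rd smallest replicate is 6.386; the 22nd is 7.413.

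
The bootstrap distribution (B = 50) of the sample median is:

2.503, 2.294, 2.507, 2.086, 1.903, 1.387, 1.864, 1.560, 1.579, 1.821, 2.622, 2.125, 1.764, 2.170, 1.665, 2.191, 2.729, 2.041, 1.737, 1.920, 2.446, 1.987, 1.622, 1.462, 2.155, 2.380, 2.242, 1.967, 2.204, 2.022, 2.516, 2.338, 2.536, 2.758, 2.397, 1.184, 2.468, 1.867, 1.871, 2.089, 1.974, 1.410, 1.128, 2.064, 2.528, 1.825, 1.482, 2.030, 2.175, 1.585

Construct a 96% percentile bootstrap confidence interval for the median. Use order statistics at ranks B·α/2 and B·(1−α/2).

(1.128, 2.729)

Sorted replicates: 1.128, 1.184, 1.387, 1.410, 1.462, 1.482, 1.560, 1.579, 1.585, 1.622, 1.665, 1.737, 1.764, 1.821, 1.825, 1.864, 1.867, 1.871, 1.903, 1.920, 1.967, 1.974, 1.987, 2.022, 2.030, 2.041, 2.064, 2.086, 2.089, 2.125, 2.155, 2.170, 2.175, 2.191, 2.204, 2.242, 2.294, 2.338, 2.380, 2.397, 2.446, 2.468, 2.503, 2.507, 2.516, 2.528, 2.536, 2.622, 2.729, 2.758
α = 0.04; lower rank = 50 × 0.020 = 1; upper rank = 50 × 0.980 = 49.
The 1st smallest replicate is 1.128; the 49th is 2.729.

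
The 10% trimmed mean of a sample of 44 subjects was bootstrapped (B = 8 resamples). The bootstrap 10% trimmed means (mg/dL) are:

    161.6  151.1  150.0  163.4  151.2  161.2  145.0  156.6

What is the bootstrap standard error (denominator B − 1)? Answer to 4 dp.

SE* = 6.6523

Bootstrap SE is the standard deviation of the 8 replicate 10% trimmed means.
Mean of replicates: (161.6 + 151.1 + 150.0 + 163.4 + 151.2 + 161.2 + 145.0 + 156.6) / 8 = 1240.10000 / 8 = 155.01250
Sum of squared deviations: (+6.58750)² + (−3.91250)² + (−5.01250)² + (+8.38750)² + (−3.81250)² + (+6.18750)² + (−10.01250)² + (+1.58750)² = 309.76875
Variance = 309.76875 / 7 = 44.25268
SE* = √44.25268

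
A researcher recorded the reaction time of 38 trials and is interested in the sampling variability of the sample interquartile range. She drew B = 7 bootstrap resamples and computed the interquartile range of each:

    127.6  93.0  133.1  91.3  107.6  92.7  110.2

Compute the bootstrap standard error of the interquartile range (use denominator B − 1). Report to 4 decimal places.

Bootstrap SE is the standard deviation of the 7 replicate interquartile ranges.
Mean of replicates: (127.6 + 93.0 + 133.1 + 91.3 + 107.6 + 92.7 + 110.2) / 7 = 755.50000 / 7 = 107.92857
Sum of squared deviations: (+19.67143)² + (−14.92857)² + (+25.17143)² + (−16.62857)² + (−0.32857)² + (−15.22857)² + (+2.27143)² = 1757.11429
Variance = 1757.11429 / 6 = 292.85238
SE* = √292.85238

SE* = 17.1129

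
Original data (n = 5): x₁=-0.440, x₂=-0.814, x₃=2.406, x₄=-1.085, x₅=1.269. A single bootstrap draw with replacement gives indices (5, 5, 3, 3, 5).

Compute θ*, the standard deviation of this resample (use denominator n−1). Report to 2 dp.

Resample values: 1.269, 1.269, 2.406, 2.406, 1.269.
Mean = 1.7238; sum of squared deviations = 1.5513
s² = 1.5513 / 4 = 0.3878
s = √0.3878 = 0.62

θ* = 0.62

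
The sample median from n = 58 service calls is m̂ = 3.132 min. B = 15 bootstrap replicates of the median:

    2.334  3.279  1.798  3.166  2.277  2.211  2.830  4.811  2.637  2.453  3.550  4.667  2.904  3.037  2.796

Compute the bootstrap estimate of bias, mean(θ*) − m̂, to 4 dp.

mean(θ*) = (2.334 + 3.279 + 1.798 + 3.166 + 2.277 + 2.211 + 2.830 + 4.811 + 2.637 + 2.453 + 3.550 + 4.667 + 2.904 + 3.037 + 2.796) / 15 = 2.98333
bias = 2.98333 − 3.132

bias = −0.1487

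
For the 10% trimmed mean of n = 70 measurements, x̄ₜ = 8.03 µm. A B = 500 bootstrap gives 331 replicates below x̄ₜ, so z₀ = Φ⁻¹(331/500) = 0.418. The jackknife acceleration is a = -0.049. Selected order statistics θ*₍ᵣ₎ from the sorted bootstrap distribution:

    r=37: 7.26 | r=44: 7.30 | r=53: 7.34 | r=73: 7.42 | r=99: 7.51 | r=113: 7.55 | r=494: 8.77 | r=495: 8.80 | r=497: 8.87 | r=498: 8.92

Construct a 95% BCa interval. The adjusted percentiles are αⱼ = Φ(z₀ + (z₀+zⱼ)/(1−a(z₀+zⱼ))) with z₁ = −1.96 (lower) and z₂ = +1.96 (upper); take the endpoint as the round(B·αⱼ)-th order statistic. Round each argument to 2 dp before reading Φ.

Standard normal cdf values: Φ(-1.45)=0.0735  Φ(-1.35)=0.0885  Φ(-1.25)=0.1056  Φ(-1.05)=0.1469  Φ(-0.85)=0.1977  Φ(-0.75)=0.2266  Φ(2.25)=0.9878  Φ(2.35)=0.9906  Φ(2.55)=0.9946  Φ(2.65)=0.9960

Lower: z₀ + z₁ = 0.418 + (-1.960) = -1.542; 1 − a(z₀+z₁) = 1 − (-0.049)(-1.542) = 0.9244; argument = 0.418 + (-1.542)/0.9244 = -1.2500 → -1.25.
α₁ = Φ(-1.25) = 0.1056; rank = round(500 × 0.1056) = 53; θ*₍53₎ = 7.34.
Upper: z₀ + z₂ = 2.378; 1 − a(z₀+z₂) = 1.1165; argument = 2.5478 → 2.55; α₂ = 0.9946; rank = 497; θ*₍497₎ = 8.87.

(7.34, 8.87)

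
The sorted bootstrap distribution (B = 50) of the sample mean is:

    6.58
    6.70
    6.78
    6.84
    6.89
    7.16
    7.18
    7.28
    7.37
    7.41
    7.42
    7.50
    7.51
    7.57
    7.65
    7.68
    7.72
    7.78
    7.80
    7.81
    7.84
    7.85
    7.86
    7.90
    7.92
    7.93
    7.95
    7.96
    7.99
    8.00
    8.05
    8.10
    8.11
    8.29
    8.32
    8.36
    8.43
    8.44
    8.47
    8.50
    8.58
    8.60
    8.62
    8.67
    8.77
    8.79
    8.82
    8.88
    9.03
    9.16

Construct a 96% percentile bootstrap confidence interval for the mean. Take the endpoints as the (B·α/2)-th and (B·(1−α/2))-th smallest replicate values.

α = 0.04; lower rank = 50 × 0.020 = 1; upper rank = 50 × 0.980 = 49.
The 1st smallest replicate is 6.58; the 49th is 9.03.

(6.58, 9.03)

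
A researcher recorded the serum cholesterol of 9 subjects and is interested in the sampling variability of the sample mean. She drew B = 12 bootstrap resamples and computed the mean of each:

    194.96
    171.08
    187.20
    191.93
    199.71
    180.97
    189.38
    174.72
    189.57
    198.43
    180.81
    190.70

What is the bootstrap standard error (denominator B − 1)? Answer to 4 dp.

Bootstrap SE is the standard deviation of the 12 replicate means.
Mean of replicates: (194.96 + 171.08 + 187.20 + 191.93 + 199.71 + 180.97 + 189.38 + 174.72 + 189.57 + 198.43 + 180.81 + 190.70) / 12 = 2249.46000 / 12 = 187.45500
Sum of squared deviations: (+7.50500)² + (−16.37500)² + (−0.25500)² + (+4.47500)² + (+12.25500)² + (−6.48500)² + (+1.92500)² + (−12.73500)² + (+2.11500)² + (+10.97500)² + (−6.64500)² + (+3.24500)² = 882.29230
Variance = 882.29230 / 11 = 80.20839
SE* = √80.20839

SE* = 8.9559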